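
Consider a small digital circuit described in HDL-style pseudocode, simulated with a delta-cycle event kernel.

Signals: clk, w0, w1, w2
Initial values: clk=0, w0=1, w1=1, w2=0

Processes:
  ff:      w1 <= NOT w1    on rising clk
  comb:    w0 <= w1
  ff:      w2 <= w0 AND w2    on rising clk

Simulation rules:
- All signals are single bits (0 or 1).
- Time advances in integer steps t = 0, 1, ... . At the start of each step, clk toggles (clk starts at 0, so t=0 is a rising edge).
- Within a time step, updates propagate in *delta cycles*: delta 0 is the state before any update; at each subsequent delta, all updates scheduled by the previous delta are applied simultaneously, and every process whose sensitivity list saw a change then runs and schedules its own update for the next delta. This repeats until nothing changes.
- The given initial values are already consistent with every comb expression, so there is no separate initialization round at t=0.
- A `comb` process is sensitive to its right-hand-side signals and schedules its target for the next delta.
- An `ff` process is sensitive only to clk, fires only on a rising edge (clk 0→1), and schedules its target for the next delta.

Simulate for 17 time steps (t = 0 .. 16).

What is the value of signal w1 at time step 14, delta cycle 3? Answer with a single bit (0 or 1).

t=0 Δ0: w1=1 w2=0 w0=1 clk=0
  Δ1: clk:0→1
  Δ2: w1:1→0
  Δ3: w0:1→0
  (3Δ to stable)
t=1 Δ0: w1=0 w2=0 w0=0 clk=1
  Δ1: clk:1→0
  (1Δ to stable)
t=2 Δ0: w1=0 w2=0 w0=0 clk=0
  Δ1: clk:0→1
  Δ2: w1:0→1
  Δ3: w0:0→1
  (3Δ to stable)
t=3 Δ0: w1=1 w2=0 w0=1 clk=1
  Δ1: clk:1→0
  (1Δ to stable)
t=4 Δ0: w1=1 w2=0 w0=1 clk=0
  Δ1: clk:0→1
  Δ2: w1:1→0
  Δ3: w0:1→0
  (3Δ to stable)
t=5 Δ0: w1=0 w2=0 w0=0 clk=1
  Δ1: clk:1→0
  (1Δ to stable)
t=6 Δ0: w1=0 w2=0 w0=0 clk=0
  Δ1: clk:0→1
  Δ2: w1:0→1
  Δ3: w0:0→1
  (3Δ to stable)
t=7 Δ0: w1=1 w2=0 w0=1 clk=1
  Δ1: clk:1→0
  (1Δ to stable)
t=8 Δ0: w1=1 w2=0 w0=1 clk=0
  Δ1: clk:0→1
  Δ2: w1:1→0
  Δ3: w0:1→0
  (3Δ to stable)
t=9 Δ0: w1=0 w2=0 w0=0 clk=1
  Δ1: clk:1→0
  (1Δ to stable)
t=10 Δ0: w1=0 w2=0 w0=0 clk=0
  Δ1: clk:0→1
  Δ2: w1:0→1
  Δ3: w0:0→1
  (3Δ to stable)
t=11 Δ0: w1=1 w2=0 w0=1 clk=1
  Δ1: clk:1→0
  (1Δ to stable)
t=12 Δ0: w1=1 w2=0 w0=1 clk=0
  Δ1: clk:0→1
  Δ2: w1:1→0
  Δ3: w0:1→0
  (3Δ to stable)
t=13 Δ0: w1=0 w2=0 w0=0 clk=1
  Δ1: clk:1→0
  (1Δ to stable)
t=14 Δ0: w1=0 w2=0 w0=0 clk=0
  Δ1: clk:0→1
  Δ2: w1:0→1
  Δ3: w0:0→1
  (3Δ to stable)
t=15 Δ0: w1=1 w2=0 w0=1 clk=1
  Δ1: clk:1→0
  (1Δ to stable)
t=16 Δ0: w1=1 w2=0 w0=1 clk=0
  Δ1: clk:0→1
  Δ2: w1:1→0
  Δ3: w0:1→0
  (3Δ to stable)

1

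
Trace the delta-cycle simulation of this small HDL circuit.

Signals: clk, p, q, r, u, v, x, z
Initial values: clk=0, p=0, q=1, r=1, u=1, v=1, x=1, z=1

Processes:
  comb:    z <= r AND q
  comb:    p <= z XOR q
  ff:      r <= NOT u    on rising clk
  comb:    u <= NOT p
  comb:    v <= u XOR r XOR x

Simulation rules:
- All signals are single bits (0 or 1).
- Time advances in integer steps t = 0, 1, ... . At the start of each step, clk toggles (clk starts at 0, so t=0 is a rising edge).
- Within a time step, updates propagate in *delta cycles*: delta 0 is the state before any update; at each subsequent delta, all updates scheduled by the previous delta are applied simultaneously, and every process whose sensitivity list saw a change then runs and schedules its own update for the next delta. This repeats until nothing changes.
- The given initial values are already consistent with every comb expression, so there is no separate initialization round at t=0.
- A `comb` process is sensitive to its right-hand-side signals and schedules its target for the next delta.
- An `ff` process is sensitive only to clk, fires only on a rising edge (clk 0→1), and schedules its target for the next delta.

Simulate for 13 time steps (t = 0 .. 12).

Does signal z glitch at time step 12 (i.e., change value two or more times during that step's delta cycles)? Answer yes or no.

no

t=0 Δ0: q=1 p=0 r=1 u=1 x=1 v=1 z=1 clk=0
  Δ1: clk:0→1
  Δ2: r:1→0
  Δ3: v:1→0, z:1→0
  Δ4: p:0→1
  Δ5: u:1→0
  Δ6: v:0→1
  (6Δ to stable)
t=1 Δ0: q=1 p=1 r=0 u=0 x=1 v=1 z=0 clk=1
  Δ1: clk:1→0
  (1Δ to stable)
t=2 Δ0: q=1 p=1 r=0 u=0 x=1 v=1 z=0 clk=0
  Δ1: clk:0→1
  Δ2: r:0→1
  Δ3: v:1→0, z:0→1
  Δ4: p:1→0
  Δ5: u:0→1
  Δ6: v:0→1
  (6Δ to stable)
t=3 Δ0: q=1 p=0 r=1 u=1 x=1 v=1 z=1 clk=1
  Δ1: clk:1→0
  (1Δ to stable)
t=4 Δ0: q=1 p=0 r=1 u=1 x=1 v=1 z=1 clk=0
  Δ1: clk:0→1
  Δ2: r:1→0
  Δ3: v:1→0, z:1→0
  Δ4: p:0→1
  Δ5: u:1→0
  Δ6: v:0→1
  (6Δ to stable)
t=5 Δ0: q=1 p=1 r=0 u=0 x=1 v=1 z=0 clk=1
  Δ1: clk:1→0
  (1Δ to stable)
t=6 Δ0: q=1 p=1 r=0 u=0 x=1 v=1 z=0 clk=0
  Δ1: clk:0→1
  Δ2: r:0→1
  Δ3: v:1→0, z:0→1
  Δ4: p:1→0
  Δ5: u:0→1
  Δ6: v:0→1
  (6Δ to stable)
t=7 Δ0: q=1 p=0 r=1 u=1 x=1 v=1 z=1 clk=1
  Δ1: clk:1→0
  (1Δ to stable)
t=8 Δ0: q=1 p=0 r=1 u=1 x=1 v=1 z=1 clk=0
  Δ1: clk:0→1
  Δ2: r:1→0
  Δ3: v:1→0, z:1→0
  Δ4: p:0→1
  Δ5: u:1→0
  Δ6: v:0→1
  (6Δ to stable)
t=9 Δ0: q=1 p=1 r=0 u=0 x=1 v=1 z=0 clk=1
  Δ1: clk:1→0
  (1Δ to stable)
t=10 Δ0: q=1 p=1 r=0 u=0 x=1 v=1 z=0 clk=0
  Δ1: clk:0→1
  Δ2: r:0→1
  Δ3: v:1→0, z:0→1
  Δ4: p:1→0
  Δ5: u:0→1
  Δ6: v:0→1
  (6Δ to stable)
t=11 Δ0: q=1 p=0 r=1 u=1 x=1 v=1 z=1 clk=1
  Δ1: clk:1→0
  (1Δ to stable)
t=12 Δ0: q=1 p=0 r=1 u=1 x=1 v=1 z=1 clk=0
  Δ1: clk:0→1
  Δ2: r:1→0
  Δ3: v:1→0, z:1→0
  Δ4: p:0→1
  Δ5: u:1→0
  Δ6: v:0→1
  (6Δ to stable)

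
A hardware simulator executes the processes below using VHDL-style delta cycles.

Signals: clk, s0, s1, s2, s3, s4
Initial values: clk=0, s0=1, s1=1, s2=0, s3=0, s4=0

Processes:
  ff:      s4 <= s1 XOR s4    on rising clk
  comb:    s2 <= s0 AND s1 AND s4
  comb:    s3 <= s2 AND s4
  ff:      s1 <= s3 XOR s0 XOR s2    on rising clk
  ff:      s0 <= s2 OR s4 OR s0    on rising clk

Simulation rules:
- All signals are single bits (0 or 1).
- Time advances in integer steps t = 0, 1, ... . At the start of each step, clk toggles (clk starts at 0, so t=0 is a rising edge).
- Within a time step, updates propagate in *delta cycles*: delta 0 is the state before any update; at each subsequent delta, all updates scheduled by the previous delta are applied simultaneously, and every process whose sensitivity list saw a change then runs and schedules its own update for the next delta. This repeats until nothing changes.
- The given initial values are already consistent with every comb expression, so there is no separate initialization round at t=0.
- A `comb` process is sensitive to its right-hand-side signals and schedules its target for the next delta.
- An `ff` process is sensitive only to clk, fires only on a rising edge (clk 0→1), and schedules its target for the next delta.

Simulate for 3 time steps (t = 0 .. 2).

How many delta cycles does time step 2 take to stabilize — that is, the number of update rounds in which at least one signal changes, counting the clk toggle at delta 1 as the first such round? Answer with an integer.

[bits: s4,clk,s1,s2,s0,s3]
t=0: Δ0=001010 Δ1=011010 Δ2=111010 Δ3=111110 Δ4=111111 | 4Δ
t=1: Δ0=111111 Δ1=101111 | 1Δ
t=2: Δ0=101111 Δ1=111111 Δ2=011111 Δ3=011010 | 3Δ

3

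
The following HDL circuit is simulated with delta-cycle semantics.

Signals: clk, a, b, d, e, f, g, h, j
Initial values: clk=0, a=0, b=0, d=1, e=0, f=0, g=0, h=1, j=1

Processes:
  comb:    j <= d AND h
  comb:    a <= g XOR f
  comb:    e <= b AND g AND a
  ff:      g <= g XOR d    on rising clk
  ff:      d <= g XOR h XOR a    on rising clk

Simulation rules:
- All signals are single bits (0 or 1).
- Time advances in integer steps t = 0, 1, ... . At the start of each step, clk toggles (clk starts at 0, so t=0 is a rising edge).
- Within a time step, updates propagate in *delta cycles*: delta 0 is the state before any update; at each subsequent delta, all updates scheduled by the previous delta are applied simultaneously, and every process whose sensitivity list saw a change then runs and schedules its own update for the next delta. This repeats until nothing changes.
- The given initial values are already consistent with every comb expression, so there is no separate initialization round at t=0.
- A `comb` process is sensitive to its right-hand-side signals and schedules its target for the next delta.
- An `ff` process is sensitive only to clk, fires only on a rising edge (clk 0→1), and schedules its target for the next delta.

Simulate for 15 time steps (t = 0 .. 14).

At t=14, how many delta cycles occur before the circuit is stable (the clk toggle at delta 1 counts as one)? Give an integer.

3

t=0 Δ0: f=0 h=1 clk=0 a=0 e=0 d=1 g=0 b=0 j=1
  Δ1: clk:0→1
  Δ2: g:0→1
  Δ3: a:0→1
  (3Δ to stable)
t=1 Δ0: f=0 h=1 clk=1 a=1 e=0 d=1 g=1 b=0 j=1
  Δ1: clk:1→0
  (1Δ to stable)
t=2 Δ0: f=0 h=1 clk=0 a=1 e=0 d=1 g=1 b=0 j=1
  Δ1: clk:0→1
  Δ2: g:1→0
  Δ3: a:1→0
  (3Δ to stable)
t=3 Δ0: f=0 h=1 clk=1 a=0 e=0 d=1 g=0 b=0 j=1
  Δ1: clk:1→0
  (1Δ to stable)
t=4 Δ0: f=0 h=1 clk=0 a=0 e=0 d=1 g=0 b=0 j=1
  Δ1: clk:0→1
  Δ2: g:0→1
  Δ3: a:0→1
  (3Δ to stable)
t=5 Δ0: f=0 h=1 clk=1 a=1 e=0 d=1 g=1 b=0 j=1
  Δ1: clk:1→0
  (1Δ to stable)
t=6 Δ0: f=0 h=1 clk=0 a=1 e=0 d=1 g=1 b=0 j=1
  Δ1: clk:0→1
  Δ2: g:1→0
  Δ3: a:1→0
  (3Δ to stable)
t=7 Δ0: f=0 h=1 clk=1 a=0 e=0 d=1 g=0 b=0 j=1
  Δ1: clk:1→0
  (1Δ to stable)
t=8 Δ0: f=0 h=1 clk=0 a=0 e=0 d=1 g=0 b=0 j=1
  Δ1: clk:0→1
  Δ2: g:0→1
  Δ3: a:0→1
  (3Δ to stable)
t=9 Δ0: f=0 h=1 clk=1 a=1 e=0 d=1 g=1 b=0 j=1
  Δ1: clk:1→0
  (1Δ to stable)
t=10 Δ0: f=0 h=1 clk=0 a=1 e=0 d=1 g=1 b=0 j=1
  Δ1: clk:0→1
  Δ2: g:1→0
  Δ3: a:1→0
  (3Δ to stable)
t=11 Δ0: f=0 h=1 clk=1 a=0 e=0 d=1 g=0 b=0 j=1
  Δ1: clk:1→0
  (1Δ to stable)
t=12 Δ0: f=0 h=1 clk=0 a=0 e=0 d=1 g=0 b=0 j=1
  Δ1: clk:0→1
  Δ2: g:0→1
  Δ3: a:0→1
  (3Δ to stable)
t=13 Δ0: f=0 h=1 clk=1 a=1 e=0 d=1 g=1 b=0 j=1
  Δ1: clk:1→0
  (1Δ to stable)
t=14 Δ0: f=0 h=1 clk=0 a=1 e=0 d=1 g=1 b=0 j=1
  Δ1: clk:0→1
  Δ2: g:1→0
  Δ3: a:1→0
  (3Δ to stable)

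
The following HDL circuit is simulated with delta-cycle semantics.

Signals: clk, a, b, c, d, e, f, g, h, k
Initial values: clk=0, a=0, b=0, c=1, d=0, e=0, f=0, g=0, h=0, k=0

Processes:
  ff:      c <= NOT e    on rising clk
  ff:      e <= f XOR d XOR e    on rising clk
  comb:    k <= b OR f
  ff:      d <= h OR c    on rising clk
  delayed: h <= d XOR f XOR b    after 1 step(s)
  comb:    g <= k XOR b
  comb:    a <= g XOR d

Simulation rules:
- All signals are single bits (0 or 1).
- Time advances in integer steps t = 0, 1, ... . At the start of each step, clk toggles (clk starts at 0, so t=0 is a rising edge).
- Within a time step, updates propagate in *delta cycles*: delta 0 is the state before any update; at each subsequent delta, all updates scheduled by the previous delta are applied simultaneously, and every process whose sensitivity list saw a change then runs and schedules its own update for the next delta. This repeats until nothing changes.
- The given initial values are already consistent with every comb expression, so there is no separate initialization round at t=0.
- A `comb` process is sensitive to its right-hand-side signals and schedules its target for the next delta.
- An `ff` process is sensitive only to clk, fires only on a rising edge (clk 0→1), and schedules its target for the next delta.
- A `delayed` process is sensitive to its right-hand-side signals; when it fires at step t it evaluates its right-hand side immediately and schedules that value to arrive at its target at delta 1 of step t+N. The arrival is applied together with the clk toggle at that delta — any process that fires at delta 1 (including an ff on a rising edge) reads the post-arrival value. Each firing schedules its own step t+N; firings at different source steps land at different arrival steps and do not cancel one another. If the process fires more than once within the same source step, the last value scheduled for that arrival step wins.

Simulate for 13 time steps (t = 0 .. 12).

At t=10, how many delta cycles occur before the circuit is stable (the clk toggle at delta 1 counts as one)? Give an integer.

2

t=0 Δ0: f=0 d=0 k=0 h=0 c=1 b=0 g=0 e=0 clk=0 a=0
  Δ1: clk:0→1
  Δ2: d:0→1
  Δ3: a:0→1
  (3Δ to stable)
t=1 Δ0: f=0 d=1 k=0 h=0 c=1 b=0 g=0 e=0 clk=1 a=1
  Δ1: h:0→1, clk:1→0
  (1Δ to stable)
t=2 Δ0: f=0 d=1 k=0 h=1 c=1 b=0 g=0 e=0 clk=0 a=1
  Δ1: clk:0→1
  Δ2: e:0→1
  (2Δ to stable)
t=3 Δ0: f=0 d=1 k=0 h=1 c=1 b=0 g=0 e=1 clk=1 a=1
  Δ1: clk:1→0
  (1Δ to stable)
t=4 Δ0: f=0 d=1 k=0 h=1 c=1 b=0 g=0 e=1 clk=0 a=1
  Δ1: clk:0→1
  Δ2: c:1→0, e:1→0
  (2Δ to stable)
t=5 Δ0: f=0 d=1 k=0 h=1 c=0 b=0 g=0 e=0 clk=1 a=1
  Δ1: clk:1→0
  (1Δ to stable)
t=6 Δ0: f=0 d=1 k=0 h=1 c=0 b=0 g=0 e=0 clk=0 a=1
  Δ1: clk:0→1
  Δ2: c:0→1, e:0→1
  (2Δ to stable)
t=7 Δ0: f=0 d=1 k=0 h=1 c=1 b=0 g=0 e=1 clk=1 a=1
  Δ1: clk:1→0
  (1Δ to stable)
t=8 Δ0: f=0 d=1 k=0 h=1 c=1 b=0 g=0 e=1 clk=0 a=1
  Δ1: clk:0→1
  Δ2: c:1→0, e:1→0
  (2Δ to stable)
t=9 Δ0: f=0 d=1 k=0 h=1 c=0 b=0 g=0 e=0 clk=1 a=1
  Δ1: clk:1→0
  (1Δ to stable)
t=10 Δ0: f=0 d=1 k=0 h=1 c=0 b=0 g=0 e=0 clk=0 a=1
  Δ1: clk:0→1
  Δ2: c:0→1, e:0→1
  (2Δ to stable)
t=11 Δ0: f=0 d=1 k=0 h=1 c=1 b=0 g=0 e=1 clk=1 a=1
  Δ1: clk:1→0
  (1Δ to stable)
t=12 Δ0: f=0 d=1 k=0 h=1 c=1 b=0 g=0 e=1 clk=0 a=1
  Δ1: clk:0→1
  Δ2: c:1→0, e:1→0
  (2Δ to stable)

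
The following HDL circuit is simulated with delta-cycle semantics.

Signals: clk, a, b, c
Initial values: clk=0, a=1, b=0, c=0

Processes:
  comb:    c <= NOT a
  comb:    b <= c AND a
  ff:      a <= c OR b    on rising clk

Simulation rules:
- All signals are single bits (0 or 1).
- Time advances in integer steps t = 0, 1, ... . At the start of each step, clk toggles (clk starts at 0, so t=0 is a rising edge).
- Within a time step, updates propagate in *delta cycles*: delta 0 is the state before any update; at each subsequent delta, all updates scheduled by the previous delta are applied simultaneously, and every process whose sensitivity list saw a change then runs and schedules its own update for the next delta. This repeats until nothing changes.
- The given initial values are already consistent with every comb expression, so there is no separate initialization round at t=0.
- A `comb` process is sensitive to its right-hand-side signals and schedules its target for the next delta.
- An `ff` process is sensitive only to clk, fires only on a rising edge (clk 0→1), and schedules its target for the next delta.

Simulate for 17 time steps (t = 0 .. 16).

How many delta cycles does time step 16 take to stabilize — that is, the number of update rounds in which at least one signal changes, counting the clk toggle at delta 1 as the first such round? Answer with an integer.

[bits: clk,c,b,a]
t=0: Δ0=0001 Δ1=1001 Δ2=1000 Δ3=1100 | 3Δ
t=1: Δ0=1100 Δ1=0100 | 1Δ
t=2: Δ0=0100 Δ1=1100 Δ2=1101 Δ3=1011 Δ4=1001 | 4Δ
t=3: Δ0=1001 Δ1=0001 | 1Δ
t=4: Δ0=0001 Δ1=1001 Δ2=1000 Δ3=1100 | 3Δ
t=5: Δ0=1100 Δ1=0100 | 1Δ
t=6: Δ0=0100 Δ1=1100 Δ2=1101 Δ3=1011 Δ4=1001 | 4Δ
t=7: Δ0=1001 Δ1=0001 | 1Δ
t=8: Δ0=0001 Δ1=1001 Δ2=1000 Δ3=1100 | 3Δ
t=9: Δ0=1100 Δ1=0100 | 1Δ
t=10: Δ0=0100 Δ1=1100 Δ2=1101 Δ3=1011 Δ4=1001 | 4Δ
t=11: Δ0=1001 Δ1=0001 | 1Δ
t=12: Δ0=0001 Δ1=1001 Δ2=1000 Δ3=1100 | 3Δ
t=13: Δ0=1100 Δ1=0100 | 1Δ
t=14: Δ0=0100 Δ1=1100 Δ2=1101 Δ3=1011 Δ4=1001 | 4Δ
t=15: Δ0=1001 Δ1=0001 | 1Δ
t=16: Δ0=0001 Δ1=1001 Δ2=1000 Δ3=1100 | 3Δ

3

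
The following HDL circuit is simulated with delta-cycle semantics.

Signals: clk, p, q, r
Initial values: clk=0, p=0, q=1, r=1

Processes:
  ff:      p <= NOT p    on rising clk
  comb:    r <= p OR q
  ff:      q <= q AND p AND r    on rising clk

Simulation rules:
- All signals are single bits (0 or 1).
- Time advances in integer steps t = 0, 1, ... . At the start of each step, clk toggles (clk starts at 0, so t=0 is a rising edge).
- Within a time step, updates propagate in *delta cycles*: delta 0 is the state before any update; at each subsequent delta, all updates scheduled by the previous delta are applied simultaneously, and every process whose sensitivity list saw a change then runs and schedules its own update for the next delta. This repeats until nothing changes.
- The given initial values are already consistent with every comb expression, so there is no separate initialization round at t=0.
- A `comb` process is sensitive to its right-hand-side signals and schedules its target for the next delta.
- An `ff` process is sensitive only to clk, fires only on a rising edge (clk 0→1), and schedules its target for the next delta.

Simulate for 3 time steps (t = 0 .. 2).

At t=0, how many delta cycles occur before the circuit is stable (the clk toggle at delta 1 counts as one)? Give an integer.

2

[bits: q,r,p,clk]
t=0: Δ0=1100 Δ1=1101 Δ2=0111 | 2Δ
t=1: Δ0=0111 Δ1=0110 | 1Δ
t=2: Δ0=0110 Δ1=0111 Δ2=0101 Δ3=0001 | 3Δ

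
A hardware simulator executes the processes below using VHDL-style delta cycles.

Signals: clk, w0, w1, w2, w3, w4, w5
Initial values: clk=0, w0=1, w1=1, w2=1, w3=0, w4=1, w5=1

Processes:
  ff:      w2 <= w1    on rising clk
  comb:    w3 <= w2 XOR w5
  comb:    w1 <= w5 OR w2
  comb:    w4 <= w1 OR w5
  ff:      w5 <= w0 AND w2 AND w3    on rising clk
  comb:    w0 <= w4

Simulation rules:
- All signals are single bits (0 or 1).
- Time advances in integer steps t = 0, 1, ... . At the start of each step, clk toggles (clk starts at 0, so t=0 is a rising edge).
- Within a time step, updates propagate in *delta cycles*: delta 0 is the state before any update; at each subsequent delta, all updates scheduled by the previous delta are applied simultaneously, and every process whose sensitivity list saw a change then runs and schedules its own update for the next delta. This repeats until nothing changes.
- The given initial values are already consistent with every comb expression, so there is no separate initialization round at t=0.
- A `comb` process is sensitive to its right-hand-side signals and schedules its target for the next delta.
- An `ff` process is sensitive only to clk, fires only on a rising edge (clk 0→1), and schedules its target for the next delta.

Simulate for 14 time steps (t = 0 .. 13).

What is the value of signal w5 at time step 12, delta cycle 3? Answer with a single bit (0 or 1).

[bits: clk,w3,w4,w2,w1,w0,w5]
t=0: Δ0=0011111 Δ1=1011111 Δ2=1011110 Δ3=1111110 | 3Δ
t=1: Δ0=1111110 Δ1=0111110 | 1Δ
t=2: Δ0=0111110 Δ1=1111110 Δ2=1111111 Δ3=1011111 | 3Δ
t=3: Δ0=1011111 Δ1=0011111 | 1Δ
t=4: Δ0=0011111 Δ1=1011111 Δ2=1011110 Δ3=1111110 | 3Δ
t=5: Δ0=1111110 Δ1=0111110 | 1Δ
t=6: Δ0=0111110 Δ1=1111110 Δ2=1111111 Δ3=1011111 | 3Δ
t=7: Δ0=1011111 Δ1=0011111 | 1Δ
t=8: Δ0=0011111 Δ1=1011111 Δ2=1011110 Δ3=1111110 | 3Δ
t=9: Δ0=1111110 Δ1=0111110 | 1Δ
t=10: Δ0=0111110 Δ1=1111110 Δ2=1111111 Δ3=1011111 | 3Δ
t=11: Δ0=1011111 Δ1=0011111 | 1Δ
t=12: Δ0=0011111 Δ1=1011111 Δ2=1011110 Δ3=1111110 | 3Δ
t=13: Δ0=1111110 Δ1=0111110 | 1Δ

0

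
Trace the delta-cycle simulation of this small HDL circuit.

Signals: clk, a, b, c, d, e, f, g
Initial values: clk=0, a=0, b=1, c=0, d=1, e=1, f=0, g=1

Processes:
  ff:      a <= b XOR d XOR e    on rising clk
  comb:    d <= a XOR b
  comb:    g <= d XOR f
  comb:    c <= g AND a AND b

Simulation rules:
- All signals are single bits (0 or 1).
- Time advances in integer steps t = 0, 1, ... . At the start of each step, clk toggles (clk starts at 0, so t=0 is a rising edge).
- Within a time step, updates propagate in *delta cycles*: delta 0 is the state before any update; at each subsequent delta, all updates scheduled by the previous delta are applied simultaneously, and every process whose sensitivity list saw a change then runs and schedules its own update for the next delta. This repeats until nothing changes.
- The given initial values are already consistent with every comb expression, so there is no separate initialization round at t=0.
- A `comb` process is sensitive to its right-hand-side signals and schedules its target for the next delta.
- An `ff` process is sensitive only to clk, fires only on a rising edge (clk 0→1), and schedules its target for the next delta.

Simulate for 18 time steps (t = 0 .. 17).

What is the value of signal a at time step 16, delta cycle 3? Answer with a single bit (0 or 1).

t=0 Δ0: f=0 a=0 clk=0 g=1 b=1 e=1 c=0 d=1
  Δ1: clk:0→1
  Δ2: a:0→1
  Δ3: c:0→1, d:1→0
  Δ4: g:1→0
  Δ5: c:1→0
  (5Δ to stable)
t=1 Δ0: f=0 a=1 clk=1 g=0 b=1 e=1 c=0 d=0
  Δ1: clk:1→0
  (1Δ to stable)
t=2 Δ0: f=0 a=1 clk=0 g=0 b=1 e=1 c=0 d=0
  Δ1: clk:0→1
  Δ2: a:1→0
  Δ3: d:0→1
  Δ4: g:0→1
  (4Δ to stable)
t=3 Δ0: f=0 a=0 clk=1 g=1 b=1 e=1 c=0 d=1
  Δ1: clk:1→0
  (1Δ to stable)
t=4 Δ0: f=0 a=0 clk=0 g=1 b=1 e=1 c=0 d=1
  Δ1: clk:0→1
  Δ2: a:0→1
  Δ3: c:0→1, d:1→0
  Δ4: g:1→0
  Δ5: c:1→0
  (5Δ to stable)
t=5 Δ0: f=0 a=1 clk=1 g=0 b=1 e=1 c=0 d=0
  Δ1: clk:1→0
  (1Δ to stable)
t=6 Δ0: f=0 a=1 clk=0 g=0 b=1 e=1 c=0 d=0
  Δ1: clk:0→1
  Δ2: a:1→0
  Δ3: d:0→1
  Δ4: g:0→1
  (4Δ to stable)
t=7 Δ0: f=0 a=0 clk=1 g=1 b=1 e=1 c=0 d=1
  Δ1: clk:1→0
  (1Δ to stable)
t=8 Δ0: f=0 a=0 clk=0 g=1 b=1 e=1 c=0 d=1
  Δ1: clk:0→1
  Δ2: a:0→1
  Δ3: c:0→1, d:1→0
  Δ4: g:1→0
  Δ5: c:1→0
  (5Δ to stable)
t=9 Δ0: f=0 a=1 clk=1 g=0 b=1 e=1 c=0 d=0
  Δ1: clk:1→0
  (1Δ to stable)
t=10 Δ0: f=0 a=1 clk=0 g=0 b=1 e=1 c=0 d=0
  Δ1: clk:0→1
  Δ2: a:1→0
  Δ3: d:0→1
  Δ4: g:0→1
  (4Δ to stable)
t=11 Δ0: f=0 a=0 clk=1 g=1 b=1 e=1 c=0 d=1
  Δ1: clk:1→0
  (1Δ to stable)
t=12 Δ0: f=0 a=0 clk=0 g=1 b=1 e=1 c=0 d=1
  Δ1: clk:0→1
  Δ2: a:0→1
  Δ3: c:0→1, d:1→0
  Δ4: g:1→0
  Δ5: c:1→0
  (5Δ to stable)
t=13 Δ0: f=0 a=1 clk=1 g=0 b=1 e=1 c=0 d=0
  Δ1: clk:1→0
  (1Δ to stable)
t=14 Δ0: f=0 a=1 clk=0 g=0 b=1 e=1 c=0 d=0
  Δ1: clk:0→1
  Δ2: a:1→0
  Δ3: d:0→1
  Δ4: g:0→1
  (4Δ to stable)
t=15 Δ0: f=0 a=0 clk=1 g=1 b=1 e=1 c=0 d=1
  Δ1: clk:1→0
  (1Δ to stable)
t=16 Δ0: f=0 a=0 clk=0 g=1 b=1 e=1 c=0 d=1
  Δ1: clk:0→1
  Δ2: a:0→1
  Δ3: c:0→1, d:1→0
  Δ4: g:1→0
  Δ5: c:1→0
  (5Δ to stable)
t=17 Δ0: f=0 a=1 clk=1 g=0 b=1 e=1 c=0 d=0
  Δ1: clk:1→0
  (1Δ to stable)

1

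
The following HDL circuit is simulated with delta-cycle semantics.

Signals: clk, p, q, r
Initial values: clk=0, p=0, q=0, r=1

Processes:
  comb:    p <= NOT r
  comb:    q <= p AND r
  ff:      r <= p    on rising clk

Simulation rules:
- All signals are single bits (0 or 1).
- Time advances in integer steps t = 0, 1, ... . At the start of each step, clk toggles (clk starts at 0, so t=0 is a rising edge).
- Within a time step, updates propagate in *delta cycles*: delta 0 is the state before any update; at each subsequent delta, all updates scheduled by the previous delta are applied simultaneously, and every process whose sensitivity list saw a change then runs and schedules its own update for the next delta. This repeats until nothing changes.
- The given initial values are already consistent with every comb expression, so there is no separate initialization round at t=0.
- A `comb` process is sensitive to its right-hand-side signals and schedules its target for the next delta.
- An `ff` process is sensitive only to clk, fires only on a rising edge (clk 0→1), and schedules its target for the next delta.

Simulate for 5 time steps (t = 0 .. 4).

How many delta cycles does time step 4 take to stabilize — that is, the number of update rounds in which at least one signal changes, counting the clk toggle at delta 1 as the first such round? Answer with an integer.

t=0 Δ0: r=1 p=0 clk=0 q=0
  Δ1: clk:0→1
  Δ2: r:1→0
  Δ3: p:0→1
  (3Δ to stable)
t=1 Δ0: r=0 p=1 clk=1 q=0
  Δ1: clk:1→0
  (1Δ to stable)
t=2 Δ0: r=0 p=1 clk=0 q=0
  Δ1: clk:0→1
  Δ2: r:0→1
  Δ3: p:1→0, q:0→1
  Δ4: q:1→0
  (4Δ to stable)
t=3 Δ0: r=1 p=0 clk=1 q=0
  Δ1: clk:1→0
  (1Δ to stable)
t=4 Δ0: r=1 p=0 clk=0 q=0
  Δ1: clk:0→1
  Δ2: r:1→0
  Δ3: p:0→1
  (3Δ to stable)

3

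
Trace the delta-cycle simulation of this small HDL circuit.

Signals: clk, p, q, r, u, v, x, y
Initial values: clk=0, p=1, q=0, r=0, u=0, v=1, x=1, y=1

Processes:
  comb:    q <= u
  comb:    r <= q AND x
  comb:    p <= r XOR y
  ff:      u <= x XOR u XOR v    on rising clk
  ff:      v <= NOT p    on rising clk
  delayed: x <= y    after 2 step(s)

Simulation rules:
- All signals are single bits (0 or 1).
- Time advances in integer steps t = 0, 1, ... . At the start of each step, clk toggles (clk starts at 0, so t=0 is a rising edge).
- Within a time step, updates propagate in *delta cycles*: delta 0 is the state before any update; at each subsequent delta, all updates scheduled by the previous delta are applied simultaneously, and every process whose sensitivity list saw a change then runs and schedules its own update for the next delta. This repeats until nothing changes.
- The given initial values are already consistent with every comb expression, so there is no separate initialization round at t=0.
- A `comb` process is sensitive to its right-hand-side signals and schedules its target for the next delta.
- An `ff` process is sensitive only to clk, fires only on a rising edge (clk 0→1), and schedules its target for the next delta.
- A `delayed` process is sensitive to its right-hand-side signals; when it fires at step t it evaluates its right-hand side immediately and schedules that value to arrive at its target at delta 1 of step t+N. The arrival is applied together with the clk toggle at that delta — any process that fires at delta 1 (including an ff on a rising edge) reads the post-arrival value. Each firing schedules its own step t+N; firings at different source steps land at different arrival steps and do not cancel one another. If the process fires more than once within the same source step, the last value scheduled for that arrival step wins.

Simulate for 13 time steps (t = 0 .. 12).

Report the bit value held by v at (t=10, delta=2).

t0.Δ0 r=0 v=1 y=1 clk=0 p=1 q=0 u=0 x=1
t0.Δ1 r=0 v=1 y=1 clk=1 p=1 q=0 u=0 x=1
t0.Δ2 r=0 v=0 y=1 clk=1 p=1 q=0 u=0 x=1
t1.Δ0 r=0 v=0 y=1 clk=1 p=1 q=0 u=0 x=1
t1.Δ1 r=0 v=0 y=1 clk=0 p=1 q=0 u=0 x=1
t2.Δ0 r=0 v=0 y=1 clk=0 p=1 q=0 u=0 x=1
t2.Δ1 r=0 v=0 y=1 clk=1 p=1 q=0 u=0 x=1
t2.Δ2 r=0 v=0 y=1 clk=1 p=1 q=0 u=1 x=1
t2.Δ3 r=0 v=0 y=1 clk=1 p=1 q=1 u=1 x=1
t2.Δ4 r=1 v=0 y=1 clk=1 p=1 q=1 u=1 x=1
t2.Δ5 r=1 v=0 y=1 clk=1 p=0 q=1 u=1 x=1
t3.Δ0 r=1 v=0 y=1 clk=1 p=0 q=1 u=1 x=1
t3.Δ1 r=1 v=0 y=1 clk=0 p=0 q=1 u=1 x=1
t4.Δ0 r=1 v=0 y=1 clk=0 p=0 q=1 u=1 x=1
t4.Δ1 r=1 v=0 y=1 clk=1 p=0 q=1 u=1 x=1
t4.Δ2 r=1 v=1 y=1 clk=1 p=0 q=1 u=0 x=1
t4.Δ3 r=1 v=1 y=1 clk=1 p=0 q=0 u=0 x=1
t4.Δ4 r=0 v=1 y=1 clk=1 p=0 q=0 u=0 x=1
t4.Δ5 r=0 v=1 y=1 clk=1 p=1 q=0 u=0 x=1
t5.Δ0 r=0 v=1 y=1 clk=1 p=1 q=0 u=0 x=1
t5.Δ1 r=0 v=1 y=1 clk=0 p=1 q=0 u=0 x=1
t6.Δ0 r=0 v=1 y=1 clk=0 p=1 q=0 u=0 x=1
t6.Δ1 r=0 v=1 y=1 clk=1 p=1 q=0 u=0 x=1
t6.Δ2 r=0 v=0 y=1 clk=1 p=1 q=0 u=0 x=1
t7.Δ0 r=0 v=0 y=1 clk=1 p=1 q=0 u=0 x=1
t7.Δ1 r=0 v=0 y=1 clk=0 p=1 q=0 u=0 x=1
t8.Δ0 r=0 v=0 y=1 clk=0 p=1 q=0 u=0 x=1
t8.Δ1 r=0 v=0 y=1 clk=1 p=1 q=0 u=0 x=1
t8.Δ2 r=0 v=0 y=1 clk=1 p=1 q=0 u=1 x=1
t8.Δ3 r=0 v=0 y=1 clk=1 p=1 q=1 u=1 x=1
t8.Δ4 r=1 v=0 y=1 clk=1 p=1 q=1 u=1 x=1
t8.Δ5 r=1 v=0 y=1 clk=1 p=0 q=1 u=1 x=1
t9.Δ0 r=1 v=0 y=1 clk=1 p=0 q=1 u=1 x=1
t9.Δ1 r=1 v=0 y=1 clk=0 p=0 q=1 u=1 x=1
t10.Δ0 r=1 v=0 y=1 clk=0 p=0 q=1 u=1 x=1
t10.Δ1 r=1 v=0 y=1 clk=1 p=0 q=1 u=1 x=1
t10.Δ2 r=1 v=1 y=1 clk=1 p=0 q=1 u=0 x=1
t10.Δ3 r=1 v=1 y=1 clk=1 p=0 q=0 u=0 x=1
t10.Δ4 r=0 v=1 y=1 clk=1 p=0 q=0 u=0 x=1
t10.Δ5 r=0 v=1 y=1 clk=1 p=1 q=0 u=0 x=1
t11.Δ0 r=0 v=1 y=1 clk=1 p=1 q=0 u=0 x=1
t11.Δ1 r=0 v=1 y=1 clk=0 p=1 q=0 u=0 x=1
t12.Δ0 r=0 v=1 y=1 clk=0 p=1 q=0 u=0 x=1
t12.Δ1 r=0 v=1 y=1 clk=1 p=1 q=0 u=0 x=1
t12.Δ2 r=0 v=0 y=1 clk=1 p=1 q=0 u=0 x=1

1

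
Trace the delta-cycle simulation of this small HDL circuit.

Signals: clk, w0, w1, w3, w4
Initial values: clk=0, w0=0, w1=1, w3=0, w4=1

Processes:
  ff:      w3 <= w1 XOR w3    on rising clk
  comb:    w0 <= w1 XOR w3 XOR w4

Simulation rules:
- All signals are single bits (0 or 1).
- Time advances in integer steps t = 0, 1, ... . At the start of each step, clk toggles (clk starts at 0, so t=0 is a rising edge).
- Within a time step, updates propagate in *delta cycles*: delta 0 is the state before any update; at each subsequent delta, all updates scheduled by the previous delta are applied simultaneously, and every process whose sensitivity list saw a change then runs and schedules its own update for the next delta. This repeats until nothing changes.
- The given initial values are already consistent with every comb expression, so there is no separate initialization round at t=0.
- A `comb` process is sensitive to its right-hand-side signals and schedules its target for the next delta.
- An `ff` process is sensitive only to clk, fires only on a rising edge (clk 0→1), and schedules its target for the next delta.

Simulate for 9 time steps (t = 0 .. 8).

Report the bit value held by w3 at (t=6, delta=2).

0

t0.Δ0 w3=0 clk=0 w4=1 w0=0 w1=1
t0.Δ1 w3=0 clk=1 w4=1 w0=0 w1=1
t0.Δ2 w3=1 clk=1 w4=1 w0=0 w1=1
t0.Δ3 w3=1 clk=1 w4=1 w0=1 w1=1
t1.Δ0 w3=1 clk=1 w4=1 w0=1 w1=1
t1.Δ1 w3=1 clk=0 w4=1 w0=1 w1=1
t2.Δ0 w3=1 clk=0 w4=1 w0=1 w1=1
t2.Δ1 w3=1 clk=1 w4=1 w0=1 w1=1
t2.Δ2 w3=0 clk=1 w4=1 w0=1 w1=1
t2.Δ3 w3=0 clk=1 w4=1 w0=0 w1=1
t3.Δ0 w3=0 clk=1 w4=1 w0=0 w1=1
t3.Δ1 w3=0 clk=0 w4=1 w0=0 w1=1
t4.Δ0 w3=0 clk=0 w4=1 w0=0 w1=1
t4.Δ1 w3=0 clk=1 w4=1 w0=0 w1=1
t4.Δ2 w3=1 clk=1 w4=1 w0=0 w1=1
t4.Δ3 w3=1 clk=1 w4=1 w0=1 w1=1
t5.Δ0 w3=1 clk=1 w4=1 w0=1 w1=1
t5.Δ1 w3=1 clk=0 w4=1 w0=1 w1=1
t6.Δ0 w3=1 clk=0 w4=1 w0=1 w1=1
t6.Δ1 w3=1 clk=1 w4=1 w0=1 w1=1
t6.Δ2 w3=0 clk=1 w4=1 w0=1 w1=1
t6.Δ3 w3=0 clk=1 w4=1 w0=0 w1=1
t7.Δ0 w3=0 clk=1 w4=1 w0=0 w1=1
t7.Δ1 w3=0 clk=0 w4=1 w0=0 w1=1
t8.Δ0 w3=0 clk=0 w4=1 w0=0 w1=1
t8.Δ1 w3=0 clk=1 w4=1 w0=0 w1=1
t8.Δ2 w3=1 clk=1 w4=1 w0=0 w1=1
t8.Δ3 w3=1 clk=1 w4=1 w0=1 w1=1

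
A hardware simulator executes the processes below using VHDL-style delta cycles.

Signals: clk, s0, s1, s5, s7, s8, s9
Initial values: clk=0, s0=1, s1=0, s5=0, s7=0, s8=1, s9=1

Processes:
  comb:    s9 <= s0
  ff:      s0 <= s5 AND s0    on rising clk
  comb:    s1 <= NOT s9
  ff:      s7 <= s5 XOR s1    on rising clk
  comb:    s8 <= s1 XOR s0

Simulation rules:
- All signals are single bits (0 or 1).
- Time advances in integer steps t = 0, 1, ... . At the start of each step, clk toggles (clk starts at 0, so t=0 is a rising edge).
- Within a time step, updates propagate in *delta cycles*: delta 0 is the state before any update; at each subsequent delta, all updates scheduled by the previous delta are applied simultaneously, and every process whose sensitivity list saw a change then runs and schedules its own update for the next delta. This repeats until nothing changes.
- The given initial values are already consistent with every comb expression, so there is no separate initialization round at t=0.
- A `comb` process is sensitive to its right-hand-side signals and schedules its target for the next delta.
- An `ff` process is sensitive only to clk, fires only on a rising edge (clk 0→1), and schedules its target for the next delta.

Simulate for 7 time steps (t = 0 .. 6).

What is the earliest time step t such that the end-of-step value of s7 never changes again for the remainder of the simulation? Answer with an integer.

2

t0.Δ0 s9=1 s8=1 s0=1 s1=0 clk=0 s7=0 s5=0
t0.Δ1 s9=1 s8=1 s0=1 s1=0 clk=1 s7=0 s5=0
t0.Δ2 s9=1 s8=1 s0=0 s1=0 clk=1 s7=0 s5=0
t0.Δ3 s9=0 s8=0 s0=0 s1=0 clk=1 s7=0 s5=0
t0.Δ4 s9=0 s8=0 s0=0 s1=1 clk=1 s7=0 s5=0
t0.Δ5 s9=0 s8=1 s0=0 s1=1 clk=1 s7=0 s5=0
t1.Δ0 s9=0 s8=1 s0=0 s1=1 clk=1 s7=0 s5=0
t1.Δ1 s9=0 s8=1 s0=0 s1=1 clk=0 s7=0 s5=0
t2.Δ0 s9=0 s8=1 s0=0 s1=1 clk=0 s7=0 s5=0
t2.Δ1 s9=0 s8=1 s0=0 s1=1 clk=1 s7=0 s5=0
t2.Δ2 s9=0 s8=1 s0=0 s1=1 clk=1 s7=1 s5=0
t3.Δ0 s9=0 s8=1 s0=0 s1=1 clk=1 s7=1 s5=0
t3.Δ1 s9=0 s8=1 s0=0 s1=1 clk=0 s7=1 s5=0
t4.Δ0 s9=0 s8=1 s0=0 s1=1 clk=0 s7=1 s5=0
t4.Δ1 s9=0 s8=1 s0=0 s1=1 clk=1 s7=1 s5=0
t5.Δ0 s9=0 s8=1 s0=0 s1=1 clk=1 s7=1 s5=0
t5.Δ1 s9=0 s8=1 s0=0 s1=1 clk=0 s7=1 s5=0
t6.Δ0 s9=0 s8=1 s0=0 s1=1 clk=0 s7=1 s5=0
t6.Δ1 s9=0 s8=1 s0=0 s1=1 clk=1 s7=1 s5=0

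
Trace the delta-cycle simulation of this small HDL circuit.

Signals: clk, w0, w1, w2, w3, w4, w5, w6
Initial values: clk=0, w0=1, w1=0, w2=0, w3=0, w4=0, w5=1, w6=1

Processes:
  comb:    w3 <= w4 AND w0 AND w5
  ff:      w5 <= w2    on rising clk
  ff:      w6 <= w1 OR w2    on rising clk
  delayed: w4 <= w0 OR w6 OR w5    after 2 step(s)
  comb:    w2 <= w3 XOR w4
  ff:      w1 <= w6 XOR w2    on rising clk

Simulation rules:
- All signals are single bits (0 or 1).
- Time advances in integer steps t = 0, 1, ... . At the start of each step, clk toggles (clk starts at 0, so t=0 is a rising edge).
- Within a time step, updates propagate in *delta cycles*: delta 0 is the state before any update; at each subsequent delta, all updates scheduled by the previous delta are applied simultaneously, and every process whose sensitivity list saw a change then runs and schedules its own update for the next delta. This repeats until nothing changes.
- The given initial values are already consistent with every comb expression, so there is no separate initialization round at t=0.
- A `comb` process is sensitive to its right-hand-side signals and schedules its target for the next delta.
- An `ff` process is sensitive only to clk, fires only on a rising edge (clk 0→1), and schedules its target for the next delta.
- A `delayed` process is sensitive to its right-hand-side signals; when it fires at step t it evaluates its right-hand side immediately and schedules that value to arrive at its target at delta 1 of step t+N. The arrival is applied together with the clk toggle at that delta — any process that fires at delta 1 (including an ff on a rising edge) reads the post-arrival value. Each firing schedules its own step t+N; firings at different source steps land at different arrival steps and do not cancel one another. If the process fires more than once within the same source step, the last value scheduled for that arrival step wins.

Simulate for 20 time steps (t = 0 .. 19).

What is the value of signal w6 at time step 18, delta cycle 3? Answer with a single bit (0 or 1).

[bits: w6,w5,w4,w0,clk,w1,w2,w3]
t=0: Δ0=11010000 Δ1=11011000 Δ2=00011100 | 2Δ
t=1: Δ0=00011100 Δ1=00010100 | 1Δ
t=2: Δ0=00010100 Δ1=00111100 Δ2=10111010 | 2Δ
t=3: Δ0=10111010 Δ1=10110010 | 1Δ
t=4: Δ0=10110010 Δ1=10111010 Δ2=11111010 Δ3=11111011 Δ4=11111001 | 4Δ
t=5: Δ0=11111001 Δ1=11110001 | 1Δ
t=6: Δ0=11110001 Δ1=11111001 Δ2=00111101 Δ3=00111100 Δ4=00111110 | 4Δ
t=7: Δ0=00111110 Δ1=00110110 | 1Δ
t=8: Δ0=00110110 Δ1=00111110 Δ2=11111110 Δ3=11111111 Δ4=11111101 | 4Δ
t=9: Δ0=11111101 Δ1=11110101 | 1Δ
t=10: Δ0=11110101 Δ1=11111101 Δ2=10111101 Δ3=10111100 Δ4=10111110 | 4Δ
t=11: Δ0=10111110 Δ1=10110110 | 1Δ
t=12: Δ0=10110110 Δ1=10111110 Δ2=11111010 Δ3=11111011 Δ4=11111001 | 4Δ
t=13: Δ0=11111001 Δ1=11110001 | 1Δ
t=14: Δ0=11110001 Δ1=11111001 Δ2=00111101 Δ3=00111100 Δ4=00111110 | 4Δ
t=15: Δ0=00111110 Δ1=00110110 | 1Δ
t=16: Δ0=00110110 Δ1=00111110 Δ2=11111110 Δ3=11111111 Δ4=11111101 | 4Δ
t=17: Δ0=11111101 Δ1=11110101 | 1Δ
t=18: Δ0=11110101 Δ1=11111101 Δ2=10111101 Δ3=10111100 Δ4=10111110 | 4Δ
t=19: Δ0=10111110 Δ1=10110110 | 1Δ

1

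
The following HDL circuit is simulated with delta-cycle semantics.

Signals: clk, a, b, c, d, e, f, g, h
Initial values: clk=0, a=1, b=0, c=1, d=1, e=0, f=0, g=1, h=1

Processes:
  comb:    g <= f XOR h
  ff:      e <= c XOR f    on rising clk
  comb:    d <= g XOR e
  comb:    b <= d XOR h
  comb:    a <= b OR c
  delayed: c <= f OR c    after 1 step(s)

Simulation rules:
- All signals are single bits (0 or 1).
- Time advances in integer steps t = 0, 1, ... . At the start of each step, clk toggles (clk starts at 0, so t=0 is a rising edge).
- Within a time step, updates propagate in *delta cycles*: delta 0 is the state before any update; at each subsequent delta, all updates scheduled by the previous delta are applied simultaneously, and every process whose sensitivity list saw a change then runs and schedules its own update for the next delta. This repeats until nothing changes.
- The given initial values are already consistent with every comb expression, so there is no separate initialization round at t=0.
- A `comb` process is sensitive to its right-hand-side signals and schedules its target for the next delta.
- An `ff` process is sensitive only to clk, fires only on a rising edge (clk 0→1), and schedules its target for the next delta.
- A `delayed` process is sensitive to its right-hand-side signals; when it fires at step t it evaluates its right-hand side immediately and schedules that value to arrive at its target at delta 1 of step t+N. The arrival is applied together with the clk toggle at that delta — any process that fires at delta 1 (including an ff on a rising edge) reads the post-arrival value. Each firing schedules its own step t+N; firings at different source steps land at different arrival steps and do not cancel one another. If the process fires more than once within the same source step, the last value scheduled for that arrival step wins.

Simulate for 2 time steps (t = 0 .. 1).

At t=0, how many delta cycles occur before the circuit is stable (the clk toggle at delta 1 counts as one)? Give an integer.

4

t=0 Δ0: b=0 e=0 h=1 d=1 f=0 g=1 clk=0 c=1 a=1
  Δ1: clk:0→1
  Δ2: e:0→1
  Δ3: d:1→0
  Δ4: b:0→1
  (4Δ to stable)
t=1 Δ0: b=1 e=1 h=1 d=0 f=0 g=1 clk=1 c=1 a=1
  Δ1: clk:1→0
  (1Δ to stable)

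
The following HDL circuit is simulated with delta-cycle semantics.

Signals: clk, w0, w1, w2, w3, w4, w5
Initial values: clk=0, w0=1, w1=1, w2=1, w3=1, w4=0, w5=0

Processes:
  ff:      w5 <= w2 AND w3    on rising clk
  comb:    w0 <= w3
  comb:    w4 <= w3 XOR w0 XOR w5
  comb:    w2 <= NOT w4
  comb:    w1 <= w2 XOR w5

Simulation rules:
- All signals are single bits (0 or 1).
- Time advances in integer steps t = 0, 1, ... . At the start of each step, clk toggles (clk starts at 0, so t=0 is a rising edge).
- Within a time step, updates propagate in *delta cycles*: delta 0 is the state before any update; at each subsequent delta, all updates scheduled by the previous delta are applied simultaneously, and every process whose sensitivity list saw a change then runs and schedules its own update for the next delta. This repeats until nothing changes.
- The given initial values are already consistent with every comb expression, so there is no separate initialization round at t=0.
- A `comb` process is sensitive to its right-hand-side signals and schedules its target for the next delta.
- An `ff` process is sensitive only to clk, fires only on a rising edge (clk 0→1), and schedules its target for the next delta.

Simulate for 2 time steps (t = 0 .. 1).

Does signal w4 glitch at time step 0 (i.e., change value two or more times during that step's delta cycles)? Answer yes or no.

no

t0.Δ0 w3=1 clk=0 w4=0 w1=1 w5=0 w0=1 w2=1
t0.Δ1 w3=1 clk=1 w4=0 w1=1 w5=0 w0=1 w2=1
t0.Δ2 w3=1 clk=1 w4=0 w1=1 w5=1 w0=1 w2=1
t0.Δ3 w3=1 clk=1 w4=1 w1=0 w5=1 w0=1 w2=1
t0.Δ4 w3=1 clk=1 w4=1 w1=0 w5=1 w0=1 w2=0
t0.Δ5 w3=1 clk=1 w4=1 w1=1 w5=1 w0=1 w2=0
t1.Δ0 w3=1 clk=1 w4=1 w1=1 w5=1 w0=1 w2=0
t1.Δ1 w3=1 clk=0 w4=1 w1=1 w5=1 w0=1 w2=0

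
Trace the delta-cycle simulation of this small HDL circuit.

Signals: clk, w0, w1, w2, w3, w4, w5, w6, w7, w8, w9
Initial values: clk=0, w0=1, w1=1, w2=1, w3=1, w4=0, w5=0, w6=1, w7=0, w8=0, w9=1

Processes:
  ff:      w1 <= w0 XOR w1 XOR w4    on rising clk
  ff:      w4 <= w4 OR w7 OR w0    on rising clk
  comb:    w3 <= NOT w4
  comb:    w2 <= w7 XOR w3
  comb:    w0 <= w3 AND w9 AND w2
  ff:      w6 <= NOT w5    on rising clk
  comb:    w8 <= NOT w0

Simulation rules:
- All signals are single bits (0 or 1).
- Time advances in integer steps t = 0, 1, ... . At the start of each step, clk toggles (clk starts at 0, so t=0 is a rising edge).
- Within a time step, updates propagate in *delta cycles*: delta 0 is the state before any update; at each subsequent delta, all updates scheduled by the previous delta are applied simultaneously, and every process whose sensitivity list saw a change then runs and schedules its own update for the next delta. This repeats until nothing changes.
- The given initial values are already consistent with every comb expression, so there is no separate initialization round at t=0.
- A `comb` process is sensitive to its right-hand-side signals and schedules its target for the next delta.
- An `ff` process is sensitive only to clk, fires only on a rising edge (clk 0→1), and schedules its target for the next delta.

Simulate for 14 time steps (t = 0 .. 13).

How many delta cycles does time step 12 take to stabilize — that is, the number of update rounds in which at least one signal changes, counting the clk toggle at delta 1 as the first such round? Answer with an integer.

t0.Δ0 w0=1 w6=1 w4=0 w8=0 w1=1 w5=0 w2=1 clk=0 w7=0 w9=1 w3=1
t0.Δ1 w0=1 w6=1 w4=0 w8=0 w1=1 w5=0 w2=1 clk=1 w7=0 w9=1 w3=1
t0.Δ2 w0=1 w6=1 w4=1 w8=0 w1=0 w5=0 w2=1 clk=1 w7=0 w9=1 w3=1
t0.Δ3 w0=1 w6=1 w4=1 w8=0 w1=0 w5=0 w2=1 clk=1 w7=0 w9=1 w3=0
t0.Δ4 w0=0 w6=1 w4=1 w8=0 w1=0 w5=0 w2=0 clk=1 w7=0 w9=1 w3=0
t0.Δ5 w0=0 w6=1 w4=1 w8=1 w1=0 w5=0 w2=0 clk=1 w7=0 w9=1 w3=0
t1.Δ0 w0=0 w6=1 w4=1 w8=1 w1=0 w5=0 w2=0 clk=1 w7=0 w9=1 w3=0
t1.Δ1 w0=0 w6=1 w4=1 w8=1 w1=0 w5=0 w2=0 clk=0 w7=0 w9=1 w3=0
t2.Δ0 w0=0 w6=1 w4=1 w8=1 w1=0 w5=0 w2=0 clk=0 w7=0 w9=1 w3=0
t2.Δ1 w0=0 w6=1 w4=1 w8=1 w1=0 w5=0 w2=0 clk=1 w7=0 w9=1 w3=0
t2.Δ2 w0=0 w6=1 w4=1 w8=1 w1=1 w5=0 w2=0 clk=1 w7=0 w9=1 w3=0
t3.Δ0 w0=0 w6=1 w4=1 w8=1 w1=1 w5=0 w2=0 clk=1 w7=0 w9=1 w3=0
t3.Δ1 w0=0 w6=1 w4=1 w8=1 w1=1 w5=0 w2=0 clk=0 w7=0 w9=1 w3=0
t4.Δ0 w0=0 w6=1 w4=1 w8=1 w1=1 w5=0 w2=0 clk=0 w7=0 w9=1 w3=0
t4.Δ1 w0=0 w6=1 w4=1 w8=1 w1=1 w5=0 w2=0 clk=1 w7=0 w9=1 w3=0
t4.Δ2 w0=0 w6=1 w4=1 w8=1 w1=0 w5=0 w2=0 clk=1 w7=0 w9=1 w3=0
t5.Δ0 w0=0 w6=1 w4=1 w8=1 w1=0 w5=0 w2=0 clk=1 w7=0 w9=1 w3=0
t5.Δ1 w0=0 w6=1 w4=1 w8=1 w1=0 w5=0 w2=0 clk=0 w7=0 w9=1 w3=0
t6.Δ0 w0=0 w6=1 w4=1 w8=1 w1=0 w5=0 w2=0 clk=0 w7=0 w9=1 w3=0
t6.Δ1 w0=0 w6=1 w4=1 w8=1 w1=0 w5=0 w2=0 clk=1 w7=0 w9=1 w3=0
t6.Δ2 w0=0 w6=1 w4=1 w8=1 w1=1 w5=0 w2=0 clk=1 w7=0 w9=1 w3=0
t7.Δ0 w0=0 w6=1 w4=1 w8=1 w1=1 w5=0 w2=0 clk=1 w7=0 w9=1 w3=0
t7.Δ1 w0=0 w6=1 w4=1 w8=1 w1=1 w5=0 w2=0 clk=0 w7=0 w9=1 w3=0
t8.Δ0 w0=0 w6=1 w4=1 w8=1 w1=1 w5=0 w2=0 clk=0 w7=0 w9=1 w3=0
t8.Δ1 w0=0 w6=1 w4=1 w8=1 w1=1 w5=0 w2=0 clk=1 w7=0 w9=1 w3=0
t8.Δ2 w0=0 w6=1 w4=1 w8=1 w1=0 w5=0 w2=0 clk=1 w7=0 w9=1 w3=0
t9.Δ0 w0=0 w6=1 w4=1 w8=1 w1=0 w5=0 w2=0 clk=1 w7=0 w9=1 w3=0
t9.Δ1 w0=0 w6=1 w4=1 w8=1 w1=0 w5=0 w2=0 clk=0 w7=0 w9=1 w3=0
t10.Δ0 w0=0 w6=1 w4=1 w8=1 w1=0 w5=0 w2=0 clk=0 w7=0 w9=1 w3=0
t10.Δ1 w0=0 w6=1 w4=1 w8=1 w1=0 w5=0 w2=0 clk=1 w7=0 w9=1 w3=0
t10.Δ2 w0=0 w6=1 w4=1 w8=1 w1=1 w5=0 w2=0 clk=1 w7=0 w9=1 w3=0
t11.Δ0 w0=0 w6=1 w4=1 w8=1 w1=1 w5=0 w2=0 clk=1 w7=0 w9=1 w3=0
t11.Δ1 w0=0 w6=1 w4=1 w8=1 w1=1 w5=0 w2=0 clk=0 w7=0 w9=1 w3=0
t12.Δ0 w0=0 w6=1 w4=1 w8=1 w1=1 w5=0 w2=0 clk=0 w7=0 w9=1 w3=0
t12.Δ1 w0=0 w6=1 w4=1 w8=1 w1=1 w5=0 w2=0 clk=1 w7=0 w9=1 w3=0
t12.Δ2 w0=0 w6=1 w4=1 w8=1 w1=0 w5=0 w2=0 clk=1 w7=0 w9=1 w3=0
t13.Δ0 w0=0 w6=1 w4=1 w8=1 w1=0 w5=0 w2=0 clk=1 w7=0 w9=1 w3=0
t13.Δ1 w0=0 w6=1 w4=1 w8=1 w1=0 w5=0 w2=0 clk=0 w7=0 w9=1 w3=0

2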